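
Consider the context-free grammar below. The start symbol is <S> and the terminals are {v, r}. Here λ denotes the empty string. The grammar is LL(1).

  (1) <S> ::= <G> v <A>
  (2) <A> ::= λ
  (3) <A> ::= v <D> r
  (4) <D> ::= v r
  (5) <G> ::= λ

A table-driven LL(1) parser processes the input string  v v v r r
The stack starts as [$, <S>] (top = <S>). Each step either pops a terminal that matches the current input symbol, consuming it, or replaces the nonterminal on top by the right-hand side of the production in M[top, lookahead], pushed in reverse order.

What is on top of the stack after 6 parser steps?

     Stack        Input        Action
  1  $ <S>        v v v r r $  expand <S> ::= <G> v <A>
  2  $ <A> v <G>  v v v r r $  expand <G> ::= λ
  3  $ <A> v      v v v r r $  match v
  4  $ <A>        v v r r $    expand <A> ::= v <D> r
  5  $ r <D> v    v v r r $    match v
  6  $ r <D>      v r r $      expand <D> ::= v r
Stack after step 6: $ r r v (top = v).

v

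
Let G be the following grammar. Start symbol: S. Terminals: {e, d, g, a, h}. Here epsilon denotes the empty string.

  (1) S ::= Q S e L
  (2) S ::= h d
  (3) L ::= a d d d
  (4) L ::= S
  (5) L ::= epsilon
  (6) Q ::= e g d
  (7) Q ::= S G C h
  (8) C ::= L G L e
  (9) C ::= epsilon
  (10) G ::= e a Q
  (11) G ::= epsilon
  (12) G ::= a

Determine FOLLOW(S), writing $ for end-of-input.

{$, a, e, h}

FIRST(G): from G::=e a Q we get {e}; from G::=epsilon we get {epsilon}; from G::=a we get {a}. So FIRST(G) = {epsilon, a, e}.
FIRST(S): from S::=Q S e L we get {e, h}; from S::=h d we get {h}. So FIRST(S) = {e, h}.
FIRST(L): from L::=a d d d we get {a}; from L::=S we get {e, h}; from L::=epsilon we get {epsilon}. So FIRST(L) = {epsilon, a, e, h}.
FIRST(Q): from Q::=e g d we get {e}; from Q::=S G C h we get {e, h}. So FIRST(Q) = {e, h}.
FIRST(C): from C::=L G L e we get {a, e, h}; from C::=epsilon we get {epsilon}. So FIRST(C) = {epsilon, a, e, h}.
FOLLOW(S) includes $ since S is the start symbol.
FOLLOW(C): in Q::=S G C h, C is followed by h with FIRST {h}. Thus FOLLOW(C) = {h}.
FOLLOW(G): in Q::=S G C h, G is followed by C h with FIRST {a, e, h}; in C::=L G L e, G is followed by L e with FIRST {a, e, h}. Thus FOLLOW(G) = {a, e, h}.
FOLLOW(Q): in S::=Q S e L, Q is followed by S e L with FIRST {e, h}; in G::=e a Q, the suffix after Q is empty, so FOLLOW(Q) ⊇ FOLLOW(G) = {a, e, h}. Thus FOLLOW(Q) = {a, e, h}.
FOLLOW(S): in S::=Q S e L, S is followed by e L with FIRST {e}; in L::=S, the suffix after S is empty, so FOLLOW(S) ⊇ FOLLOW(L) = {$, a, e, h}; in Q::=S G C h, S is followed by G C h with FIRST {a, e, h}. Thus FOLLOW(S) = {$, a, e, h}.
FOLLOW(L): in S::=Q S e L, the suffix after L is empty, so FOLLOW(L) ⊇ FOLLOW(S) = {$, a, e, h}; in C::=L G L e (occurrence 1), L is followed by G L e with FIRST {a, e, h}; in C::=L G L e (occurrence 2), L is followed by e with FIRST {e}. Thus FOLLOW(L) = {$, a, e, h}.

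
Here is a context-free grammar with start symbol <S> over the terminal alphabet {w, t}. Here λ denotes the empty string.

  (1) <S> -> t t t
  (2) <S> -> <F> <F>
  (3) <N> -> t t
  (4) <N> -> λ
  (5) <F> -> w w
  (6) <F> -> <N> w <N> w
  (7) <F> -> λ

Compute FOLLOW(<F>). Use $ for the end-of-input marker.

{$, t, w}

FIRST(<N>) = {λ, t}
FIRST(<F>) = {λ, t, w}  (via <N> w <N> w)
FIRST(<S>) = {λ, t, w}  (via <F> <F>)
FOLLOW(<S>) includes $ since <S> is the start symbol.
FOLLOW(<S>): <S> appears on no right-hand side. Thus FOLLOW(<S>) = {$}.
FOLLOW(<N>): in <F>-><N> w <N> w (occurrence 1), <N> is followed by w <N> w with FIRST {w}; in <F>-><N> w <N> w (occurrence 2), <N> is followed by w with FIRST {w}. Thus FOLLOW(<N>) = {w}.
FOLLOW(<F>): in <S>-><F> <F> (occurrence 1), <F> is followed by <F> with FIRST {λ, t, w}; in <S>-><F> <F> (occurrence 1), the suffix after <F> is nullable, so FOLLOW(<F>) ⊇ FOLLOW(<S>) = {$}; in <S>-><F> <F> (occurrence 2), the suffix after <F> is empty, so FOLLOW(<F>) ⊇ FOLLOW(<S>) = {$}. Thus FOLLOW(<F>) = {$, t, w}.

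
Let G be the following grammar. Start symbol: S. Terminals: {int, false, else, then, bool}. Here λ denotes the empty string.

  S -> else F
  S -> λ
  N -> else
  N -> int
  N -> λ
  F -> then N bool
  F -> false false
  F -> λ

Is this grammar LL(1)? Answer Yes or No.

FIRST(S) = {λ, else}
FIRST(N) = {λ, else, int}
FIRST(F) = {λ, false, then}
FOLLOW(S) = {$}
FOLLOW(N) = {bool}
FOLLOW(F) = {$}
Each cell of M receives at most one production.

Yes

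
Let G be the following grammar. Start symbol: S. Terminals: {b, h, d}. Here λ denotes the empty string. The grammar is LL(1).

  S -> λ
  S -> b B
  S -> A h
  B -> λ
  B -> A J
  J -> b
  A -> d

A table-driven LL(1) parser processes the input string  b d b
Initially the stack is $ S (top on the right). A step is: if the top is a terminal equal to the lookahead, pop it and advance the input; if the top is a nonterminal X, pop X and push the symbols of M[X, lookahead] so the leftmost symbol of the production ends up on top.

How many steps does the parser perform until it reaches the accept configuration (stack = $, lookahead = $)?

     Stack  Input    Action
  1  $ S    b d b $  expand S -> b B
  2  $ B b  b d b $  match b
  3  $ B    d b $    expand B -> A J
  4  $ J A  d b $    expand A -> d
  5  $ J d  d b $    match d
  6  $ J    b $      expand J -> b
  7  $ b    b $      match b
Accept reached after 7 steps.

7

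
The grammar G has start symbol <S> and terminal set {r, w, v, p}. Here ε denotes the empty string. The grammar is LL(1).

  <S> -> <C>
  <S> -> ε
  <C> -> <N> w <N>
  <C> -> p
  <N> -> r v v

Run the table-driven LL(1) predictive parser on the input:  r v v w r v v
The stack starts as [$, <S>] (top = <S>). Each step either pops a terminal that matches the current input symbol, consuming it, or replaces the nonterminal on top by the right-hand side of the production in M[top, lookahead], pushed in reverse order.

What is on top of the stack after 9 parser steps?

v

     Stack          Input            Action
  1  $ <S>          r v v w r v v $  expand <S> -> <C>
  2  $ <C>          r v v w r v v $  expand <C> -> <N> w <N>
  3  $ <N> w <N>    r v v w r v v $  expand <N> -> r v v
  4  $ <N> w v v r  r v v w r v v $  match r
  5  $ <N> w v v    v v w r v v $    match v
  6  $ <N> w v      v w r v v $      match v
  7  $ <N> w        w r v v $        match w
  8  $ <N>          r v v $          expand <N> -> r v v
  9  $ v v r        r v v $          match r
Stack after step 9: $ v v (top = v).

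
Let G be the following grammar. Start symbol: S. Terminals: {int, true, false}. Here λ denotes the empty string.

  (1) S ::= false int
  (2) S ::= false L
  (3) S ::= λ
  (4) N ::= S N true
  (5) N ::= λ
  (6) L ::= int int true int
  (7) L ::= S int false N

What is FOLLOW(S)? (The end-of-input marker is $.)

FIRST(S) = {λ, false}
FIRST(N) = {λ, false, true}  (via S N true)
FIRST(L) = {false, int}  (via S int false N)
FOLLOW(S) includes $ since S is the start symbol.
FOLLOW(S): in N::=S N true, S is followed by N true with FIRST {false, true}; in L::=S int false N, S is followed by int false N with FIRST {int}. Thus FOLLOW(S) = {$, false, int, true}.
FOLLOW(L): in S::=false L, the suffix after L is empty, so FOLLOW(L) ⊇ FOLLOW(S) = {$, false, int, true}. Thus FOLLOW(L) = {$, false, int, true}.
FOLLOW(N): in N::=S N true, N is followed by true with FIRST {true}; in L::=S int false N, the suffix after N is empty, so FOLLOW(N) ⊇ FOLLOW(L) = {$, false, int, true}. Thus FOLLOW(N) = {$, false, int, true}.

{$, false, int, true}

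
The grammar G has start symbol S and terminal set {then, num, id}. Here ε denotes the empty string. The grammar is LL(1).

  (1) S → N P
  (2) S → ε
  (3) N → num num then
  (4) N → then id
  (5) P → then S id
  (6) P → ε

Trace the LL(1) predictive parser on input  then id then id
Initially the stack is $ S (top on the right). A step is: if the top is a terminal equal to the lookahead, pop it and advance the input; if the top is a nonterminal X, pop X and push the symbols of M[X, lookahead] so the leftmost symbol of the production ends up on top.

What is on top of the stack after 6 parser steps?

S

step 1: stack=$ S  input=then id then id $  — expand S → N P
step 2: stack=$ P N  input=then id then id $  — expand N → then id
step 3: stack=$ P id then  input=then id then id $  — match then
step 4: stack=$ P id  input=id then id $  — match id
step 5: stack=$ P  input=then id $  — expand P → then S id
step 6: stack=$ id S then  input=then id $  — match then
Stack after step 6: $ id S (top = S).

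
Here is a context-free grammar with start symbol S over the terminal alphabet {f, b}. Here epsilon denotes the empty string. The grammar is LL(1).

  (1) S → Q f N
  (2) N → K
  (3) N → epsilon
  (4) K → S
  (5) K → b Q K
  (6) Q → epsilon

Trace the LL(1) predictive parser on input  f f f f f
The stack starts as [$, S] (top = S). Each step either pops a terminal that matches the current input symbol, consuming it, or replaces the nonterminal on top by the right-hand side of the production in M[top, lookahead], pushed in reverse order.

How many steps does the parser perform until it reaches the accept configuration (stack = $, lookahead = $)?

step 1: stack=$ S  input=f f f f f $  — expand S → Q f N
step 2: stack=$ N f Q  input=f f f f f $  — expand Q → epsilon
step 3: stack=$ N f  input=f f f f f $  — match f
step 4: stack=$ N  input=f f f f $  — expand N → K
step 5: stack=$ K  input=f f f f $  — expand K → S
step 6: stack=$ S  input=f f f f $  — expand S → Q f N
step 7: stack=$ N f Q  input=f f f f $  — expand Q → epsilon
step 8: stack=$ N f  input=f f f f $  — match f
step 9: stack=$ N  input=f f f $  — expand N → K
step 10: stack=$ K  input=f f f $  — expand K → S
step 11: stack=$ S  input=f f f $  — expand S → Q f N
step 12: stack=$ N f Q  input=f f f $  — expand Q → epsilon
step 13: stack=$ N f  input=f f f $  — match f
step 14: stack=$ N  input=f f $  — expand N → K
step 15: stack=$ K  input=f f $  — expand K → S
step 16: stack=$ S  input=f f $  — expand S → Q f N
step 17: stack=$ N f Q  input=f f $  — expand Q → epsilon
step 18: stack=$ N f  input=f f $  — match f
step 19: stack=$ N  input=f $  — expand N → K
step 20: stack=$ K  input=f $  — expand K → S
step 21: stack=$ S  input=f $  — expand S → Q f N
step 22: stack=$ N f Q  input=f $  — expand Q → epsilon
step 23: stack=$ N f  input=f $  — match f
step 24: stack=$ N  input=$  — expand N → epsilon
Accept reached after 24 steps.

24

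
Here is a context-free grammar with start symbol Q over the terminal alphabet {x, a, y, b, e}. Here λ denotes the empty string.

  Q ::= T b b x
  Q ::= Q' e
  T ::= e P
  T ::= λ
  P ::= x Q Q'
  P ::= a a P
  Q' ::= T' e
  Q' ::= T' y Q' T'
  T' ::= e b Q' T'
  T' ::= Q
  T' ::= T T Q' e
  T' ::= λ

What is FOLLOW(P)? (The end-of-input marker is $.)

{b, e, y}

FIRST(T) = {λ, e}
FIRST(P) = {a, x}
FIRST(Q) = {b, e, y}  (via T b b x, Q' e)
FIRST(Q') = {b, e, y}  (via T' e, T' y Q' T')
FIRST(T') = {λ, b, e, y}  (via Q, T T Q' e)
FOLLOW(Q) includes $ since Q is the start symbol.
FOLLOW(T): in Q::=T b b x, T is followed by b b x with FIRST {b}; in T'::=T T Q' e (occurrence 1), T is followed by T Q' e with FIRST {b, e, y}; in T'::=T T Q' e (occurrence 2), T is followed by Q' e with FIRST {b, e, y}. Thus FOLLOW(T) = {b, e, y}.
FOLLOW(P): in T::=e P, the suffix after P is empty, so FOLLOW(P) ⊇ FOLLOW(T) = {b, e, y}; in P::=a a P, the suffix after P is empty (adds nothing new). Thus FOLLOW(P) = {b, e, y}.
FOLLOW(Q): in P::=x Q Q', Q is followed by Q' with FIRST {b, e, y}; in T'::=Q, the suffix after Q is empty, so FOLLOW(Q) ⊇ FOLLOW(T') = {b, e, y}. Thus FOLLOW(Q) = {$, b, e, y}.
FOLLOW(Q'): in Q::=Q' e, Q' is followed by e with FIRST {e}; in P::=x Q Q', the suffix after Q' is empty, so FOLLOW(Q') ⊇ FOLLOW(P) = {b, e, y}; in Q'::=T' y Q' T', Q' is followed by T' with FIRST {λ, b, e, y}; in Q'::=T' y Q' T', the suffix after Q' is nullable (adds nothing new); in T'::=e b Q' T', Q' is followed by T' with FIRST {λ, b, e, y}; in T'::=e b Q' T', the suffix after Q' is nullable, so FOLLOW(Q') ⊇ FOLLOW(T') = {b, e, y}; in T'::=T T Q' e, Q' is followed by e with FIRST {e}. Thus FOLLOW(Q') = {b, e, y}.
FOLLOW(T'): in Q'::=T' e, T' is followed by e with FIRST {e}; in Q'::=T' y Q' T' (occurrence 1), T' is followed by y Q' T' with FIRST {y}; in Q'::=T' y Q' T' (occurrence 2), the suffix after T' is empty, so FOLLOW(T') ⊇ FOLLOW(Q') = {b, e, y}; in T'::=e b Q' T', the suffix after T' is empty (adds nothing new). Thus FOLLOW(T') = {b, e, y}.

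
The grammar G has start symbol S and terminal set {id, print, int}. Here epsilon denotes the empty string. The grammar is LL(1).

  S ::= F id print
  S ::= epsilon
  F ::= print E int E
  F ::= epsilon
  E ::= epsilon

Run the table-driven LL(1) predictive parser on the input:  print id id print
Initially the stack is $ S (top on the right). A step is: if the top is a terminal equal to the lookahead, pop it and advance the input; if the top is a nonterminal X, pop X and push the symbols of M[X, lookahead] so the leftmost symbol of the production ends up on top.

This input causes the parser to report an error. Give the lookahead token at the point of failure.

step 1: stack=$ S  input=print id id print $  — expand S ::= F id print
step 2: stack=$ print id F  input=print id id print $  — expand F ::= print E int E
step 3: stack=$ print id E int E print  input=print id id print $  — match print
step 4: stack=$ print id E int E  input=id id print $  — expand E ::= epsilon
step 5: stack=$ print id E int  input=id id print $  — error: top is terminal int but lookahead is id

id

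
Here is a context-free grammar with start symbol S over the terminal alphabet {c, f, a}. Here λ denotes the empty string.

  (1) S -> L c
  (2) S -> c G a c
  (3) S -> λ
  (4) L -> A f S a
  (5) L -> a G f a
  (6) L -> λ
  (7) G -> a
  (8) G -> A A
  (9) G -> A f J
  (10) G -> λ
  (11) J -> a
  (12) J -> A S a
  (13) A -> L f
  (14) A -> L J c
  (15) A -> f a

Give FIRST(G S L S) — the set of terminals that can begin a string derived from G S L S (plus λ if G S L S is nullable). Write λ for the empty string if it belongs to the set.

{λ, a, c, f}

FIRST(S): from S->L c we get {a, c, f}; from S->c G a c we get {c}; from S->λ we get {λ}. So FIRST(S) = {λ, a, c, f}.
FIRST(L): from L->A f S a we get {a, f}; from L->a G f a we get {a}; from L->λ we get {λ}. So FIRST(L) = {λ, a, f}.
FIRST(G): from G->a we get {a}; from G->A A we get {a, f}; from G->A f J we get {a, f}; from G->λ we get {λ}. So FIRST(G) = {λ, a, f}.
FIRST(J): from J->a we get {a}; from J->A S a we get {a, f}. So FIRST(J) = {a, f}.
FIRST(A): from A->L f we get {a, f}; from A->L J c we get {a, f}; from A->f a we get {f}. So FIRST(A) = {a, f}.
FIRST(G S L S): take FIRST of each symbol in turn, carrying on past any symbol whose FIRST contains λ; result {λ, a, c, f}.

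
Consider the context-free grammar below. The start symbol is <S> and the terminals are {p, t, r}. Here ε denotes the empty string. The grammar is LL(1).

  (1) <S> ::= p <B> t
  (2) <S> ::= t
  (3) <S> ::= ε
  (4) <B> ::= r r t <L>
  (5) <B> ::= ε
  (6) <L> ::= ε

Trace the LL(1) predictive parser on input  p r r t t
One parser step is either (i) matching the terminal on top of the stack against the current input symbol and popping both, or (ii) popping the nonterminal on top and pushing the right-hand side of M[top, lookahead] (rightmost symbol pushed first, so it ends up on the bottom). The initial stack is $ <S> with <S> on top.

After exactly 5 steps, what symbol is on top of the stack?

step 1: stack=$ <S>  input=p r r t t $  — expand <S> ::= p <B> t
step 2: stack=$ t <B> p  input=p r r t t $  — match p
step 3: stack=$ t <B>  input=r r t t $  — expand <B> ::= r r t <L>
step 4: stack=$ t <L> t r r  input=r r t t $  — match r
step 5: stack=$ t <L> t r  input=r t t $  — match r
Stack after step 5: $ t <L> t (top = t).

t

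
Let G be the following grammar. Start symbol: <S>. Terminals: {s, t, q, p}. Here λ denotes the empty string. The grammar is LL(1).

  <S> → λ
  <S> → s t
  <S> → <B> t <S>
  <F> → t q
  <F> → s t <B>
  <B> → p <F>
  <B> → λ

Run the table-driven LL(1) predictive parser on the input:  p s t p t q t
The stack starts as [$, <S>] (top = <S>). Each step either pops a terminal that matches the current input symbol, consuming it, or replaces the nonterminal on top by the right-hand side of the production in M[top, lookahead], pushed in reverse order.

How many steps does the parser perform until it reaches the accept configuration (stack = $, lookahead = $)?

      Stack            Input            Action
   1  $ <S>            p s t p t q t $  expand <S> → <B> t <S>
   2  $ <S> t <B>      p s t p t q t $  expand <B> → p <F>
   3  $ <S> t <F> p    p s t p t q t $  match p
   4  $ <S> t <F>      s t p t q t $    expand <F> → s t <B>
   5  $ <S> t <B> t s  s t p t q t $    match s
   6  $ <S> t <B> t    t p t q t $      match t
   7  $ <S> t <B>      p t q t $        expand <B> → p <F>
   8  $ <S> t <F> p    p t q t $        match p
   9  $ <S> t <F>      t q t $          expand <F> → t q
  10  $ <S> t q t      t q t $          match t
  11  $ <S> t q        q t $            match q
  12  $ <S> t          t $              match t
  13  $ <S>            $                expand <S> → λ
Accept reached after 13 steps.

13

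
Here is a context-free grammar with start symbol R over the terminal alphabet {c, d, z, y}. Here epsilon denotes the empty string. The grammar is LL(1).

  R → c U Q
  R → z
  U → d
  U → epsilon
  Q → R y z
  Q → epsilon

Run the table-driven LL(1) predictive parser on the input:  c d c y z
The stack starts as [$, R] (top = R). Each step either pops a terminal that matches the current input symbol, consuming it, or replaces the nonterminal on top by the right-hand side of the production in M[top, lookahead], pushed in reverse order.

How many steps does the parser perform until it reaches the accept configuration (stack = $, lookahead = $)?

11

step 1: stack=$ R  input=c d c y z $  — expand R → c U Q
step 2: stack=$ Q U c  input=c d c y z $  — match c
step 3: stack=$ Q U  input=d c y z $  — expand U → d
step 4: stack=$ Q d  input=d c y z $  — match d
step 5: stack=$ Q  input=c y z $  — expand Q → R y z
step 6: stack=$ z y R  input=c y z $  — expand R → c U Q
step 7: stack=$ z y Q U c  input=c y z $  — match c
step 8: stack=$ z y Q U  input=y z $  — expand U → epsilon
step 9: stack=$ z y Q  input=y z $  — expand Q → epsilon
step 10: stack=$ z y  input=y z $  — match y
step 11: stack=$ z  input=z $  — match z
Accept reached after 11 steps.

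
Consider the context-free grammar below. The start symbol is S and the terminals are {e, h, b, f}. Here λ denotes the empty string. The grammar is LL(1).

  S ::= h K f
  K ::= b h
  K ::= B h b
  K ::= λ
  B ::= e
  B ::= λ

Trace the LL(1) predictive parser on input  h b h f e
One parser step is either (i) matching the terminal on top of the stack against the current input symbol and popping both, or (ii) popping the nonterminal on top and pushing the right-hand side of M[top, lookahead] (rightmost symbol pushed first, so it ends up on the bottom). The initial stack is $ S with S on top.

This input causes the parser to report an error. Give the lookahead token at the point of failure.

step 1: stack=$ S  input=h b h f e $  — expand S ::= h K f
step 2: stack=$ f K h  input=h b h f e $  — match h
step 3: stack=$ f K  input=b h f e $  — expand K ::= b h
step 4: stack=$ f h b  input=b h f e $  — match b
step 5: stack=$ f h  input=h f e $  — match h
step 6: stack=$ f  input=f e $  — match f
step 7: stack=$  input=e $  — error: stack empty but input remains

e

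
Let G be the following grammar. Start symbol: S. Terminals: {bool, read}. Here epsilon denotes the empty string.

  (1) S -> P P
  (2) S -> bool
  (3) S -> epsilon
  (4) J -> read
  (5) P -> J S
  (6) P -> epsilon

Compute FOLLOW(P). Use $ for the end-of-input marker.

FIRST(J): from J->read we get {read}. So FIRST(J) = {read}.
FIRST(P): from P->J S we get {read}; from P->epsilon we get {epsilon}. So FIRST(P) = {epsilon, read}.
FIRST(S): from S->P P we get {epsilon, read}; from S->bool we get {bool}; from S->epsilon we get {epsilon}. So FIRST(S) = {epsilon, bool, read}.
FOLLOW(S) includes $ since S is the start symbol.
FOLLOW(S): in P->J S, the suffix after S is empty, so FOLLOW(S) ⊇ FOLLOW(P) = {$, read}. Thus FOLLOW(S) = {$, read}.
FOLLOW(P): in S->P P (occurrence 1), P is followed by P with FIRST {epsilon, read}; in S->P P (occurrence 1), the suffix after P is nullable, so FOLLOW(P) ⊇ FOLLOW(S) = {$, read}; in S->P P (occurrence 2), the suffix after P is empty, so FOLLOW(P) ⊇ FOLLOW(S) = {$, read}. Thus FOLLOW(P) = {$, read}.
FOLLOW(J): in P->J S, J is followed by S with FIRST {epsilon, bool, read}; in P->J S, the suffix after J is nullable, so FOLLOW(J) ⊇ FOLLOW(P) = {$, read}. Thus FOLLOW(J) = {$, bool, read}.

{$, read}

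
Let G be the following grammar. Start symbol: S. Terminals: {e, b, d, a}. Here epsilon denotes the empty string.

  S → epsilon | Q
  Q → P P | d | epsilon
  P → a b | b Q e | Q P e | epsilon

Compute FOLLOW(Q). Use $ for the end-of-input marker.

FIRST(S): from S→epsilon we get {epsilon}; from S→Q we get {epsilon, a, b, d, e}. So FIRST(S) = {epsilon, a, b, d, e}.
FIRST(Q): from Q→P P we get {epsilon, a, b, d, e}; from Q→d we get {d}; from Q→epsilon we get {epsilon}. So FIRST(Q) = {epsilon, a, b, d, e}.
FIRST(P): from P→a b we get {a}; from P→b Q e we get {b}; from P→Q P e we get {a, b, d, e}; from P→epsilon we get {epsilon}. So FIRST(P) = {epsilon, a, b, d, e}.
FOLLOW(S) includes $ since S is the start symbol.
FOLLOW(S): S appears on no right-hand side. Thus FOLLOW(S) = {$}.
FOLLOW(Q): in S→Q, the suffix after Q is empty, so FOLLOW(Q) ⊇ FOLLOW(S) = {$}; in P→b Q e, Q is followed by e with FIRST {e}; in P→Q P e, Q is followed by P e with FIRST {a, b, d, e}. Thus FOLLOW(Q) = {$, a, b, d, e}.
FOLLOW(P): in Q→P P (occurrence 1), P is followed by P with FIRST {epsilon, a, b, d, e}; in Q→P P (occurrence 1), the suffix after P is nullable, so FOLLOW(P) ⊇ FOLLOW(Q) = {$, a, b, d, e}; in Q→P P (occurrence 2), the suffix after P is empty, so FOLLOW(P) ⊇ FOLLOW(Q) = {$, a, b, d, e}; in P→Q P e, P is followed by e with FIRST {e}. Thus FOLLOW(P) = {$, a, b, d, e}.

{$, a, b, d, e}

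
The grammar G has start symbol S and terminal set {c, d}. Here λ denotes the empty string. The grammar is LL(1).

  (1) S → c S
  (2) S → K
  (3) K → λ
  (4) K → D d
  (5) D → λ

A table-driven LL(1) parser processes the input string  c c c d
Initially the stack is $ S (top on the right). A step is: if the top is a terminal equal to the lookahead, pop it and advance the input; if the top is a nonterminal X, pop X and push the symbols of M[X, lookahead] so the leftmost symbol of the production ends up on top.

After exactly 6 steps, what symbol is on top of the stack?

step 1: stack=$ S  input=c c c d $  — expand S → c S
step 2: stack=$ S c  input=c c c d $  — match c
step 3: stack=$ S  input=c c d $  — expand S → c S
step 4: stack=$ S c  input=c c d $  — match c
step 5: stack=$ S  input=c d $  — expand S → c S
step 6: stack=$ S c  input=c d $  — match c
Stack after step 6: $ S (top = S).

S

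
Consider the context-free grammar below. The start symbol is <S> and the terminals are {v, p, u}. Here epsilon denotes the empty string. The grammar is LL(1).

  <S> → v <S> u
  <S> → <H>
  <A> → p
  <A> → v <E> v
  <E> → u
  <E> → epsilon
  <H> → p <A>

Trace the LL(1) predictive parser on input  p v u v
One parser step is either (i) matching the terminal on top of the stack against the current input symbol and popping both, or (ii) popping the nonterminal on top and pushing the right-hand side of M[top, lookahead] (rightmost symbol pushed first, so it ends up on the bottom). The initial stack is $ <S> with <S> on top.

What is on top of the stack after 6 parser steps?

step 1: stack=$ <S>  input=p v u v $  — expand <S> → <H>
step 2: stack=$ <H>  input=p v u v $  — expand <H> → p <A>
step 3: stack=$ <A> p  input=p v u v $  — match p
step 4: stack=$ <A>  input=v u v $  — expand <A> → v <E> v
step 5: stack=$ v <E> v  input=v u v $  — match v
step 6: stack=$ v <E>  input=u v $  — expand <E> → u
Stack after step 6: $ v u (top = u).

u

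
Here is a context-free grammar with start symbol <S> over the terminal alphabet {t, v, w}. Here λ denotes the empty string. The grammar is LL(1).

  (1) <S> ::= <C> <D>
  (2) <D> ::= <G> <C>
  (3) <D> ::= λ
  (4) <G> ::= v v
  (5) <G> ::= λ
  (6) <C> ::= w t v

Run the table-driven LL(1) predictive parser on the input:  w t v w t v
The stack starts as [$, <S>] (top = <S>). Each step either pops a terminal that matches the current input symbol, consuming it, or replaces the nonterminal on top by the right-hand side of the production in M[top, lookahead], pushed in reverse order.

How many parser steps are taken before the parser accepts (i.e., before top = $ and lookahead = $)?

      Stack        Input          Action
   1  $ <S>        w t v w t v $  expand <S> ::= <C> <D>
   2  $ <D> <C>    w t v w t v $  expand <C> ::= w t v
   3  $ <D> v t w  w t v w t v $  match w
   4  $ <D> v t    t v w t v $    match t
   5  $ <D> v      v w t v $      match v
   6  $ <D>        w t v $        expand <D> ::= <G> <C>
   7  $ <C> <G>    w t v $        expand <G> ::= λ
   8  $ <C>        w t v $        expand <C> ::= w t v
   9  $ v t w      w t v $        match w
  10  $ v t        t v $          match t
  11  $ v          v $            match v
Accept reached after 11 steps.

11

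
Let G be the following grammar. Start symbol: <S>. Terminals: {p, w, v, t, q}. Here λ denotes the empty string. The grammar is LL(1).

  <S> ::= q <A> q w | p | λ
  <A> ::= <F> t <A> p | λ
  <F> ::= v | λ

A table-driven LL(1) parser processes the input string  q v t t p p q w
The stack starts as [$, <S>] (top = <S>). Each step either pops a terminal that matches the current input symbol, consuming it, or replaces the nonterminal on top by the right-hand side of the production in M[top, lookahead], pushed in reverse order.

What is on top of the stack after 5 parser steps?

     Stack              Input              Action
  1  $ <S>              q v t t p p q w $  expand <S> ::= q <A> q w
  2  $ w q <A> q        q v t t p p q w $  match q
  3  $ w q <A>          v t t p p q w $    expand <A> ::= <F> t <A> p
  4  $ w q p <A> t <F>  v t t p p q w $    expand <F> ::= v
  5  $ w q p <A> t v    v t t p p q w $    match v
Stack after step 5: $ w q p <A> t (top = t).

t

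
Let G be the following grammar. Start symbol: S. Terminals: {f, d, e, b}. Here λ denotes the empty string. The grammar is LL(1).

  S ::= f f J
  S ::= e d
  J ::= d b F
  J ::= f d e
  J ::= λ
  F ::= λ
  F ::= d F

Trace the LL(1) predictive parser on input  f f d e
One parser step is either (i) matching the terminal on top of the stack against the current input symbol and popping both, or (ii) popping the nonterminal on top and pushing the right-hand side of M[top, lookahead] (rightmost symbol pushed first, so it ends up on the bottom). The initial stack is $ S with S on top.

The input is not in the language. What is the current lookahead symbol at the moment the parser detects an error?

step 1: stack=$ S  input=f f d e $  — expand S ::= f f J
step 2: stack=$ J f f  input=f f d e $  — match f
step 3: stack=$ J f  input=f d e $  — match f
step 4: stack=$ J  input=d e $  — expand J ::= d b F
step 5: stack=$ F b d  input=d e $  — match d
step 6: stack=$ F b  input=e $  — error: top is terminal b but lookahead is e

e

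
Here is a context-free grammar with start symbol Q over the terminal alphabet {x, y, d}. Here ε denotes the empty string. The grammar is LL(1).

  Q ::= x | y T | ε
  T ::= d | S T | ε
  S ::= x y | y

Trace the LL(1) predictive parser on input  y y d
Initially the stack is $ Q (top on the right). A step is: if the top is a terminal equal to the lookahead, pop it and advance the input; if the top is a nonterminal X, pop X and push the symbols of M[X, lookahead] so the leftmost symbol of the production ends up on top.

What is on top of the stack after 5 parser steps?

T

     Stack  Input    Action
  1  $ Q    y y d $  expand Q ::= y T
  2  $ T y  y y d $  match y
  3  $ T    y d $    expand T ::= S T
  4  $ T S  y d $    expand S ::= y
  5  $ T y  y d $    match y
Stack after step 5: $ T (top = T).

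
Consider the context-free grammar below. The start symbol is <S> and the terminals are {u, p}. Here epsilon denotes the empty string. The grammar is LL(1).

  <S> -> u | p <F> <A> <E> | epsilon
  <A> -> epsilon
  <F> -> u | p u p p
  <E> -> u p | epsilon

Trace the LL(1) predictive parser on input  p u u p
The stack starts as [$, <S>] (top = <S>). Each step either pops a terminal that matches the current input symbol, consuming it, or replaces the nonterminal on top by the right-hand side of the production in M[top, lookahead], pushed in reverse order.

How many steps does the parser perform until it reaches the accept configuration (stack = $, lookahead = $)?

8

step 1: stack=$ <S>  input=p u u p $  — expand <S> -> p <F> <A> <E>
step 2: stack=$ <E> <A> <F> p  input=p u u p $  — match p
step 3: stack=$ <E> <A> <F>  input=u u p $  — expand <F> -> u
step 4: stack=$ <E> <A> u  input=u u p $  — match u
step 5: stack=$ <E> <A>  input=u p $  — expand <A> -> epsilon
step 6: stack=$ <E>  input=u p $  — expand <E> -> u p
step 7: stack=$ p u  input=u p $  — match u
step 8: stack=$ p  input=p $  — match p
Accept reached after 8 steps.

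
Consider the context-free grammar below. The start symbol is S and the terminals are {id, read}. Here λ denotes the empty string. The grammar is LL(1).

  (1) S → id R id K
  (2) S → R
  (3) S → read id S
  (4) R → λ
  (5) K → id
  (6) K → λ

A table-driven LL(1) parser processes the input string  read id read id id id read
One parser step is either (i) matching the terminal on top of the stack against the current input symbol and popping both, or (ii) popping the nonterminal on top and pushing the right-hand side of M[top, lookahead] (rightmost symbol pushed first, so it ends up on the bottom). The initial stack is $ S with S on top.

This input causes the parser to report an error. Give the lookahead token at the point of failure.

      Stack        Input                         Action
   1  $ S          read id read id id id read $  expand S → read id S
   2  $ S id read  read id read id id id read $  match read
   3  $ S id       id read id id id read $       match id
   4  $ S          read id id id read $          expand S → read id S
   5  $ S id read  read id id id read $          match read
   6  $ S id       id id id read $               match id
   7  $ S          id id read $                  expand S → id R id K
   8  $ K id R id  id id read $                  match id
   9  $ K id R     id read $                     expand R → λ
  10  $ K id       id read $                     match id
  11  $ K          read $                        error: M[K, read] is empty

read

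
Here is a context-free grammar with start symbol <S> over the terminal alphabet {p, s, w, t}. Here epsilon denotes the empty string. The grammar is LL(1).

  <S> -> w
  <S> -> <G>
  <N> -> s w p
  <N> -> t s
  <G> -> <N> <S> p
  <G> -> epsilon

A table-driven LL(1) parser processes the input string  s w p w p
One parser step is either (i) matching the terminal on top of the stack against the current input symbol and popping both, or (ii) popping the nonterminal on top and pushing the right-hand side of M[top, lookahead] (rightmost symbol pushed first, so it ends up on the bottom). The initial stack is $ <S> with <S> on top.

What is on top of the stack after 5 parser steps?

p

step 1: stack=$ <S>  input=s w p w p $  — expand <S> -> <G>
step 2: stack=$ <G>  input=s w p w p $  — expand <G> -> <N> <S> p
step 3: stack=$ p <S> <N>  input=s w p w p $  — expand <N> -> s w p
step 4: stack=$ p <S> p w s  input=s w p w p $  — match s
step 5: stack=$ p <S> p w  input=w p w p $  — match w
Stack after step 5: $ p <S> p (top = p).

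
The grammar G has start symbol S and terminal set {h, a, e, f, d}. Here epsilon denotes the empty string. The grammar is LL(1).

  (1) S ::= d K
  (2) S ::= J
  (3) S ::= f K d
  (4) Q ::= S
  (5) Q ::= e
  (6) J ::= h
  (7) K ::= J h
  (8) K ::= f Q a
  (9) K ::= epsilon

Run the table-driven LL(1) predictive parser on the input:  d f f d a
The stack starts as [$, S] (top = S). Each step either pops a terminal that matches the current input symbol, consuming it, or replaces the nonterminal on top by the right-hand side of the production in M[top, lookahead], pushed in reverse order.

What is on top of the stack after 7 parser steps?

K

step 1: stack=$ S  input=d f f d a $  — expand S ::= d K
step 2: stack=$ K d  input=d f f d a $  — match d
step 3: stack=$ K  input=f f d a $  — expand K ::= f Q a
step 4: stack=$ a Q f  input=f f d a $  — match f
step 5: stack=$ a Q  input=f d a $  — expand Q ::= S
step 6: stack=$ a S  input=f d a $  — expand S ::= f K d
step 7: stack=$ a d K f  input=f d a $  — match f
Stack after step 7: $ a d K (top = K).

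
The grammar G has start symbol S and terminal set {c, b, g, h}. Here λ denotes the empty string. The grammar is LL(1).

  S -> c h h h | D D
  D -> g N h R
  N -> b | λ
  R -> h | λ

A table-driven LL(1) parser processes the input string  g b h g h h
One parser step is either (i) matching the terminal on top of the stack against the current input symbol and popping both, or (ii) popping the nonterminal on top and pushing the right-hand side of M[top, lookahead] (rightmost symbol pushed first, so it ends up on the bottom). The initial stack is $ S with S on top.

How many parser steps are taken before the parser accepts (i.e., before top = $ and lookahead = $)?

13

      Stack        Input          Action
   1  $ S          g b h g h h $  expand S -> D D
   2  $ D D        g b h g h h $  expand D -> g N h R
   3  $ D R h N g  g b h g h h $  match g
   4  $ D R h N    b h g h h $    expand N -> b
   5  $ D R h b    b h g h h $    match b
   6  $ D R h      h g h h $      match h
   7  $ D R        g h h $        expand R -> λ
   8  $ D          g h h $        expand D -> g N h R
   9  $ R h N g    g h h $        match g
  10  $ R h N      h h $          expand N -> λ
  11  $ R h        h h $          match h
  12  $ R          h $            expand R -> h
  13  $ h          h $            match h
Accept reached after 13 steps.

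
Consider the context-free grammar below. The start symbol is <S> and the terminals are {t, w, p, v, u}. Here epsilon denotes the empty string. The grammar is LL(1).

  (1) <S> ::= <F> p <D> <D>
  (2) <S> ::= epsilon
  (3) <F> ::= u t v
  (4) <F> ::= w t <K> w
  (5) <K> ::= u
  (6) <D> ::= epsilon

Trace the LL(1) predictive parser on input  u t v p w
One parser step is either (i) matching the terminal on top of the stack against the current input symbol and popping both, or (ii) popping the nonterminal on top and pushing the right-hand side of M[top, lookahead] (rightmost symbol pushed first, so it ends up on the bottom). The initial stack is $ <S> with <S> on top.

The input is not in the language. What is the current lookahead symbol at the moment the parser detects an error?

w

step 1: stack=$ <S>  input=u t v p w $  — expand <S> ::= <F> p <D> <D>
step 2: stack=$ <D> <D> p <F>  input=u t v p w $  — expand <F> ::= u t v
step 3: stack=$ <D> <D> p v t u  input=u t v p w $  — match u
step 4: stack=$ <D> <D> p v t  input=t v p w $  — match t
step 5: stack=$ <D> <D> p v  input=v p w $  — match v
step 6: stack=$ <D> <D> p  input=p w $  — match p
step 7: stack=$ <D> <D>  input=w $  — error: M[<D>, w] is empty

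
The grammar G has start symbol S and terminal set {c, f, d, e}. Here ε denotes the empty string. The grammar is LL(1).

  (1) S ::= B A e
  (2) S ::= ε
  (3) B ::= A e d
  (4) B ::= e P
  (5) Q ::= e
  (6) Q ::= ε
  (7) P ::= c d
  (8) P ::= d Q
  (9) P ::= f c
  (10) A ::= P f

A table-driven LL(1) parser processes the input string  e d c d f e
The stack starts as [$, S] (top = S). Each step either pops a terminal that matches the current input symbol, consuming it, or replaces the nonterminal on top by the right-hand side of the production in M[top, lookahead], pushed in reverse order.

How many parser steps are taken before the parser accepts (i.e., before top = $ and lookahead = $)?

      Stack      Input          Action
   1  $ S        e d c d f e $  expand S ::= B A e
   2  $ e A B    e d c d f e $  expand B ::= e P
   3  $ e A P e  e d c d f e $  match e
   4  $ e A P    d c d f e $    expand P ::= d Q
   5  $ e A Q d  d c d f e $    match d
   6  $ e A Q    c d f e $      expand Q ::= ε
   7  $ e A      c d f e $      expand A ::= P f
   8  $ e f P    c d f e $      expand P ::= c d
   9  $ e f d c  c d f e $      match c
  10  $ e f d    d f e $        match d
  11  $ e f      f e $          match f
  12  $ e        e $            match e
Accept reached after 12 steps.

12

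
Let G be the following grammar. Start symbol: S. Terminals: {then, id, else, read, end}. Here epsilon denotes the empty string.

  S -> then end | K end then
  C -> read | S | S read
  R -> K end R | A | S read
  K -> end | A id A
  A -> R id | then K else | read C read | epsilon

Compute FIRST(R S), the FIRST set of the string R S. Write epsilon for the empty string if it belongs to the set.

{end, id, read, then}

FIRST(S) = {end, id, read, then}  (via K end then)
FIRST(C) = {end, id, read, then}  (via S, S read)
FIRST(R) = {epsilon, end, id, read, then}  (via K end R, A, S read)
FIRST(A) = {epsilon, end, id, read, then}  (via R id)
FIRST(K) = {end, id, read, then}  (via A id A)
FIRST(R S): take FIRST of each symbol in turn, carrying on past any symbol whose FIRST contains epsilon; result {end, id, read, then}.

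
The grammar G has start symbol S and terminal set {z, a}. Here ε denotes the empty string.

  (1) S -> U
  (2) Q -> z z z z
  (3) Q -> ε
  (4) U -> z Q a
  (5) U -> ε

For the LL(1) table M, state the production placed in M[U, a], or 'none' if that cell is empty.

FIRST(Q): from Q->z z z z we get {z}; from Q->ε we get {ε}. So FIRST(Q) = {ε, z}.
FIRST(U): from U->z Q a we get {z}; from U->ε we get {ε}. So FIRST(U) = {ε, z}.
FIRST(S): from S->U we get {ε, z}. So FIRST(S) = {ε, z}.
FOLLOW(S) includes $ since S is the start symbol.
FOLLOW(S): S appears on no right-hand side. Thus FOLLOW(S) = {$}.
FOLLOW(U): in S->U, the suffix after U is empty, so FOLLOW(U) ⊇ FOLLOW(S) = {$}. Thus FOLLOW(U) = {$}.
For U -> z Q a: FIRST(z Q a) = {z}, so it goes in M[U, t] for t ∈ {z}.
For U -> ε: FIRST(ε) = {ε}, so it goes in M[U, t] for t ∈ {}; since ε ∈ FIRST, also for every t ∈ FOLLOW(U) = {$}.
None of these place a production in M[U, a].

none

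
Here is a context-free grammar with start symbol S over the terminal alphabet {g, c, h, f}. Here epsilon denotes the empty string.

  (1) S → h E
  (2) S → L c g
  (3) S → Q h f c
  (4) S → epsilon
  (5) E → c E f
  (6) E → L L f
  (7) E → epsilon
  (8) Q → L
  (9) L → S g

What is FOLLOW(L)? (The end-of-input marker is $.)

{c, f, g, h}

FIRST(S): from S→h E we get {h}; from S→L c g we get {g, h}; from S→Q h f c we get {g, h}; from S→epsilon we get {epsilon}. So FIRST(S) = {epsilon, g, h}.
FIRST(L): from L→S g we get {g, h}. So FIRST(L) = {g, h}.
FIRST(E): from E→c E f we get {c}; from E→L L f we get {g, h}; from E→epsilon we get {epsilon}. So FIRST(E) = {epsilon, c, g, h}.
FIRST(Q): from Q→L we get {g, h}. So FIRST(Q) = {g, h}.
FOLLOW(S) includes $ since S is the start symbol.
FOLLOW(S): in L→S g, S is followed by g with FIRST {g}. Thus FOLLOW(S) = {$, g}.
FOLLOW(E): in S→h E, the suffix after E is empty, so FOLLOW(E) ⊇ FOLLOW(S) = {$, g}; in E→c E f, E is followed by f with FIRST {f}. Thus FOLLOW(E) = {$, f, g}.
FOLLOW(Q): in S→Q h f c, Q is followed by h f c with FIRST {h}. Thus FOLLOW(Q) = {h}.
FOLLOW(L): in S→L c g, L is followed by c g with FIRST {c}; in E→L L f (occurrence 1), L is followed by L f with FIRST {g, h}; in E→L L f (occurrence 2), L is followed by f with FIRST {f}; in Q→L, the suffix after L is empty, so FOLLOW(L) ⊇ FOLLOW(Q) = {h}. Thus FOLLOW(L) = {c, f, g, h}.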